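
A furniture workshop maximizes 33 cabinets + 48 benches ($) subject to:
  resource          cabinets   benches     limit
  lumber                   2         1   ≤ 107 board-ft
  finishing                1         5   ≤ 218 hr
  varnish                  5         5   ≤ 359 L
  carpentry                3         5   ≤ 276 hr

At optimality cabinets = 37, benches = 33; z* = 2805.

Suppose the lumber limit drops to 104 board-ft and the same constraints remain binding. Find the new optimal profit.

Check each constraint at x*: lumber 107/107 (tight); finishing 202/218 (slack 16); varnish 350/359 (slack 9); carpentry 276/276 (tight).
Since finishing, varnish are not tight, their duals are 0.
The binding rows give the dual system: 2·y_lumber + 3·y_carpentry = 33 and 1·y_lumber + 5·y_carpentry = 48.
→ y_lumber = 3 and y_carpentry = 9.
Δz = y_lumber·Δb = 3 × (-3) = -9, so new z* = 2805 − 9 = 2796.

2796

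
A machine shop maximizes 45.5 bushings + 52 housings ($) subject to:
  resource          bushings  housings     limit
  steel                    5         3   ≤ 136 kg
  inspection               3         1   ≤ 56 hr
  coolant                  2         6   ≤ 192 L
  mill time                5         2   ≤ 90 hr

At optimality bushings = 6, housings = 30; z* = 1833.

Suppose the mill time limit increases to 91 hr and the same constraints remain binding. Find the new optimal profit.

At the optimum: steel uses 120 of 136 (slack = 16); inspection uses 48 of 56 (slack = 8); coolant uses 192 of 192 (binding); mill time uses 90 of 90 (binding).
Since steel, inspection are not tight, their duals are 0.
From A_Bᵀ y = c: 2·y_coolant + 5·y_mill time = 45.5; 6·y_coolant + 2·y_mill time = 52.
→ y_coolant = 6.5 and y_mill time = 6.5.
Δz = y_mill time·Δb = 6.5 × (1) = 6.5, so new z* = 1833 + 6.5 = 1839.5.

1839.5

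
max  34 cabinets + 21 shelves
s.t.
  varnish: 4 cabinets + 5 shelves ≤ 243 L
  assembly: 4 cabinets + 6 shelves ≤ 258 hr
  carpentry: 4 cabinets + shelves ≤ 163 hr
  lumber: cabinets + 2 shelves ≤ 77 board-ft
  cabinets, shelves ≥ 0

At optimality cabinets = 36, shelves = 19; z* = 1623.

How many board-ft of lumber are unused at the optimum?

lumber used = 1·36 + 2·19 = 74; slack = 77 − 74 = 3.

3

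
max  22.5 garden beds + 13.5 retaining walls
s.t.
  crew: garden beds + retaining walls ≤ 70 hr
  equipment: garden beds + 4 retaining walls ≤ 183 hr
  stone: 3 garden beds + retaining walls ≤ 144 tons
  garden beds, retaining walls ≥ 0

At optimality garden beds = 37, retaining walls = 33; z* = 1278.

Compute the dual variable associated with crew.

9

At the optimum: crew uses 70 of 70 (binding); equipment uses 169 of 183 (slack = 14); stone uses 144 of 144 (binding).
By complementary slackness, y = 0 for the non-binding constraint.
The binding rows give the dual system: 1·y_crew + 3·y_stone = 22.5 and 1·y_crew + 1·y_stone = 13.5.
This yields shadow prices y_crew = 9, y_stone = 4.5.
Shadow price of crew = 9.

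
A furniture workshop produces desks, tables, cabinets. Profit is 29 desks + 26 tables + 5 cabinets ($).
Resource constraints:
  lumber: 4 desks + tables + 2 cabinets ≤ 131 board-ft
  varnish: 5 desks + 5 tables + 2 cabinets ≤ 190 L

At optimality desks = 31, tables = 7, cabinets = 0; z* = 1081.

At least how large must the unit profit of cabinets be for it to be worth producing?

Both lumber and varnish are binding at x*.
The binding rows give the dual system: 4·y_lumber + 5·y_varnish = 29 and 1·y_lumber + 5·y_varnish = 26.
Solving: y_lumber = 1, y_varnish = 5.
cabinets enters the basis when its profit ≥ yᵀa₃ = 1·2 + 5·2 = 12.

12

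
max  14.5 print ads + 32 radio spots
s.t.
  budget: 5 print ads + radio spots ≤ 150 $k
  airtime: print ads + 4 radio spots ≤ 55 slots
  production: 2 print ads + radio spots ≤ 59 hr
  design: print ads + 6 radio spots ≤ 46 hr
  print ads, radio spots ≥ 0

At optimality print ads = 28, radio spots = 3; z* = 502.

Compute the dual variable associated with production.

Check each constraint at x*: budget 143/150 (slack 7); airtime 40/55 (slack 15); production 59/59 (tight); design 46/46 (tight).
Since budget, airtime are not tight, their duals are 0.
Dual feasibility on the basic columns requires 2·y_production + 1·y_design = 14.5, 1·y_production + 6·y_design = 32.
This yields shadow prices y_production = 5, y_design = 4.5.
Shadow price of production = 5.

5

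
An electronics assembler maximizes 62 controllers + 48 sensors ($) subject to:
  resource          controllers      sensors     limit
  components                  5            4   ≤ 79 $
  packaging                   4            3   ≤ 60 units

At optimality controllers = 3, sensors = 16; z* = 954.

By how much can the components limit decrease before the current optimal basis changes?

Binding constraints: components, packaging. The basis is B = [[5,4],[4,3]] with det -1.
Per unit decrease in components, x* moves by d = (3, -4).
The basis stays optimal until sensors reaches 0; allowable decrease = 4 $.

4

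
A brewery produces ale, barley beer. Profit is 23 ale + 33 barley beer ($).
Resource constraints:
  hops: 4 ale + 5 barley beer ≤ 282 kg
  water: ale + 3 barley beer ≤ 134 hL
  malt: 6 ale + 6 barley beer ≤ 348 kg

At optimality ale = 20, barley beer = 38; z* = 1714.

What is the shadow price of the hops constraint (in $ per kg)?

0

At the optimum: hops uses 270 of 282 (slack = 12); water uses 134 of 134 (binding); malt uses 348 of 348 (binding).
Slack constraints have shadow price 0 (complementary slackness).
From A_Bᵀ y = c: 1·y_water + 6·y_malt = 23; 3·y_water + 6·y_malt = 33.
This yields shadow prices y_water = 5, y_malt = 3.
Shadow price of hops = 0.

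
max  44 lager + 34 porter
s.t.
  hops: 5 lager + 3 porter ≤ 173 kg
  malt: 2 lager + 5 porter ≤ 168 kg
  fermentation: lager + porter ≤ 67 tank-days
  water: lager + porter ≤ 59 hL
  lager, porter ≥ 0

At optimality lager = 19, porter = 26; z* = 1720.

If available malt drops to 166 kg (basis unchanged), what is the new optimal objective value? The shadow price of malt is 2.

1716

Δb = -2, so new z* = 1720 + (2)·(-2) = 1720 − 4 = 1716.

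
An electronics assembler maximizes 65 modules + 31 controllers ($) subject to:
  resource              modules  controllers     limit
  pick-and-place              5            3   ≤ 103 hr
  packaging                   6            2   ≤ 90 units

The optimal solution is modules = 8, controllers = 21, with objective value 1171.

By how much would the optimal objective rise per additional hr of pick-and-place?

Both pick-and-place and packaging are binding at x*.
The binding rows give the dual system: 5·y_pick-and-place + 6·y_packaging = 65 and 3·y_pick-and-place + 2·y_packaging = 31.
→ y_pick-and-place = 7 and y_packaging = 5.
Shadow price of pick-and-place = 7.

7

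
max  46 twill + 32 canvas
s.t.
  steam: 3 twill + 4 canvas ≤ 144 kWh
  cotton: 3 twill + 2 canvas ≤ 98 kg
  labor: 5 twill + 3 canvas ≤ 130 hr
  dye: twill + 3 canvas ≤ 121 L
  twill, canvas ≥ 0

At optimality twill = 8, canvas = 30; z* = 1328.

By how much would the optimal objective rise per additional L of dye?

0

At the optimum: steam uses 144 of 144 (binding); cotton uses 84 of 98 (slack = 14); labor uses 130 of 130 (binding); dye uses 98 of 121 (slack = 23).
By complementary slackness, y = 0 for the non-binding constraints.
The binding rows give the dual system: 3·y_steam + 5·y_labor = 46 and 4·y_steam + 3·y_labor = 32.
→ y_steam = 2 and y_labor = 8.
Shadow price of dye = 0.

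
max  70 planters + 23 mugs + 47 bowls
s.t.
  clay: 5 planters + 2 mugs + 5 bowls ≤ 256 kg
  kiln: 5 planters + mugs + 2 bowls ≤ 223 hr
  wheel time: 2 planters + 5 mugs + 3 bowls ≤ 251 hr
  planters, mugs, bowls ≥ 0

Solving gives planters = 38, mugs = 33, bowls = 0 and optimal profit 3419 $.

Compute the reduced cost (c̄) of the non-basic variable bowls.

Check each constraint at x*: clay 256/256 (tight); kiln 223/223 (tight); wheel time 241/251 (slack 10).
Slack constraints have shadow price 0 (complementary slackness).
The binding rows give the dual system: 5·y_clay + 5·y_kiln = 70 and 2·y_clay + 1·y_kiln = 23.
Solving: y_clay = 9, y_kiln = 5.
Reduced cost of bowls: c₃ − yᵀa₃ = 47 − (9·5 + 5·2) = 47 − 55 = -8.

-8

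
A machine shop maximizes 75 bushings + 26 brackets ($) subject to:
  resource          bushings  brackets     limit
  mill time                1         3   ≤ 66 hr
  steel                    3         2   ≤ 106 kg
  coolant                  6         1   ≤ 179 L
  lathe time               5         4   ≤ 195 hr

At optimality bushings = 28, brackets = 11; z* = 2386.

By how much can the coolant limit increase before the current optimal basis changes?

Binding constraints: steel, coolant. The basis is B = [[3,2],[6,1]] with det -9.
Per unit increase in coolant, x* moves by d = (0.2222, -0.3333).
The basis stays optimal until brackets reaches 0; allowable increase = 33 L.

33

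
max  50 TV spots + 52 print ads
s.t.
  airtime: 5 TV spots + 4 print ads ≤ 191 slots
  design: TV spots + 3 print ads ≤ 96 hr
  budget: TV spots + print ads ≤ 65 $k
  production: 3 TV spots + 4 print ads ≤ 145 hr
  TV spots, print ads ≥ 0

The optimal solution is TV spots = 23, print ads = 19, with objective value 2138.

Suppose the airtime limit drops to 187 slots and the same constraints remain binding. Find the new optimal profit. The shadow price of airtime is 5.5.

Δb = -4, so new z* = 2138 + (5.5)·(-4) = 2138 − 22 = 2116.

2116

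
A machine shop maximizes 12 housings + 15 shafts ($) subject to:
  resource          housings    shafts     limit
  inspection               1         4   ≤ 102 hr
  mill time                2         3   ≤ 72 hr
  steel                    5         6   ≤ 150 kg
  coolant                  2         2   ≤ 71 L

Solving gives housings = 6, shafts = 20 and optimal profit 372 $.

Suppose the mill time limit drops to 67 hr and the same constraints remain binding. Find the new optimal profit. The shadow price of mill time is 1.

Δb = -5, so new z* = 372 + (1)·(-5) = 372 − 5 = 367.

367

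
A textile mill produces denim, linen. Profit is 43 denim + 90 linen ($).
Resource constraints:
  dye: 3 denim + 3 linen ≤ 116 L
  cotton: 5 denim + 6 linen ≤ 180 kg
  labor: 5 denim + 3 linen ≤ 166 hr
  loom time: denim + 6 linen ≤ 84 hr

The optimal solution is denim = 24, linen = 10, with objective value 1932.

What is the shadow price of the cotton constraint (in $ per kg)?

Check each constraint at x*: dye 102/116 (slack 14); cotton 180/180 (tight); labor 150/166 (slack 16); loom time 84/84 (tight).
By complementary slackness, y = 0 for the non-binding constraints.
From A_Bᵀ y = c: 5·y_cotton + 1·y_loom time = 43; 6·y_cotton + 6·y_loom time = 90.
→ y_cotton = 7 and y_loom time = 8.
Shadow price of cotton = 7.

7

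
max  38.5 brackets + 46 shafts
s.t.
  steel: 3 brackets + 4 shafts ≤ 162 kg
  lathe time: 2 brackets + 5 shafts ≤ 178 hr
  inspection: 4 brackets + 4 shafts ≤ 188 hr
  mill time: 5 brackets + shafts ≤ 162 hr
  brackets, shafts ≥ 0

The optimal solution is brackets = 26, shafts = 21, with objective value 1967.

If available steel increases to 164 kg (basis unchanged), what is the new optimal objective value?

Check each constraint at x*: steel 162/162 (tight); lathe time 157/178 (slack 21); inspection 188/188 (tight); mill time 151/162 (slack 11).
Since lathe time, mill time are not tight, their duals are 0.
From A_Bᵀ y = c: 3·y_steel + 4·y_inspection = 38.5; 4·y_steel + 4·y_inspection = 46.
This yields shadow prices y_steel = 7.5, y_inspection = 4.
Δz = y_steel·Δb = 7.5 × (2) = 15, so new z* = 1967 + 15 = 1982.

1982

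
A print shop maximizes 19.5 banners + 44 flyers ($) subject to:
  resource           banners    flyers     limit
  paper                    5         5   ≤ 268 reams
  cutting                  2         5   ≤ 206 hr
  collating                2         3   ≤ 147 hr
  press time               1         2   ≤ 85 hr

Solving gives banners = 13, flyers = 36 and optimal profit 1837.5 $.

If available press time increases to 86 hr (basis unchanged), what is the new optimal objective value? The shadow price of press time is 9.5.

1847

Δb = 1, so new z* = 1837.5 + (9.5)·(1) = 1837.5 + 9.5 = 1847.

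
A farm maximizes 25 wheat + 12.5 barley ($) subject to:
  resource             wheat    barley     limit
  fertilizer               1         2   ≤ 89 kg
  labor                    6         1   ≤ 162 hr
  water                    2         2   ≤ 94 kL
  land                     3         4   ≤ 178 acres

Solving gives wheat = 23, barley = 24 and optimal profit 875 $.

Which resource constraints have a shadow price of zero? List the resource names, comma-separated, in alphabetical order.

fertilizer, land

fertilizer: 71/89 (slack 18)
labor: 162/162 (binding)
water: 94/94 (binding)
land: 165/178 (slack 13)
By complementary slackness, a constraint with positive slack has shadow price 0 → fertilizer, land.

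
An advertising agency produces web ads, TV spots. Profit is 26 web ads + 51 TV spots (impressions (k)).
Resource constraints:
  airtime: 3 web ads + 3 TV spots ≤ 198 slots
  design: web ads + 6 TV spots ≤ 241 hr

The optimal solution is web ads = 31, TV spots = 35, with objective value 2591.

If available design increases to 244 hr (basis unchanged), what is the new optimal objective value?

At the optimum: airtime uses 198 of 198 (binding); design uses 241 of 241 (binding).
The binding rows give the dual system: 3·y_airtime + 1·y_design = 26 and 3·y_airtime + 6·y_design = 51.
This yields shadow prices y_airtime = 7, y_design = 5.
Δz = y_design·Δb = 5 × (3) = 15, so new z* = 2591 + 15 = 2606.

2606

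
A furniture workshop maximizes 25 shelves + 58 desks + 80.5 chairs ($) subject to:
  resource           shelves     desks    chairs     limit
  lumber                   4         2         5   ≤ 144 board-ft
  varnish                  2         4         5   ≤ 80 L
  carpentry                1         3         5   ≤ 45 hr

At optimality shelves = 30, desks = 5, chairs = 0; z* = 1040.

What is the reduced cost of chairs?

-2

At the optimum: lumber uses 130 of 144 (slack = 14); varnish uses 80 of 80 (binding); carpentry uses 45 of 45 (binding).
By complementary slackness, y = 0 for the non-binding constraint.
Dual feasibility on the basic columns requires 2·y_varnish + 1·y_carpentry = 25, 4·y_varnish + 3·y_carpentry = 58.
This yields shadow prices y_varnish = 8.5, y_carpentry = 8.
Reduced cost of chairs: c₃ − yᵀa₃ = 80.5 − (8.5·5 + 8·5) = 80.5 − 82.5 = -2.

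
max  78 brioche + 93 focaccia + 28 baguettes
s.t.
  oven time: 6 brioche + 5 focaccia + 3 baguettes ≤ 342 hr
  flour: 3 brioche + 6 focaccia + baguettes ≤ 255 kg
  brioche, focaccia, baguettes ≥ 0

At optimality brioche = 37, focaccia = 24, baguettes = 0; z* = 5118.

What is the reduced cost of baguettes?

Check each constraint at x*: oven time 342/342 (tight); flour 255/255 (tight).
The binding rows give the dual system: 6·y_oven time + 3·y_flour = 78 and 5·y_oven time + 6·y_flour = 93.
Solving: y_oven time = 9, y_flour = 8.
Reduced cost of baguettes: c₃ − yᵀa₃ = 28 − (9·3 + 8·1) = 28 − 35 = -7.

-7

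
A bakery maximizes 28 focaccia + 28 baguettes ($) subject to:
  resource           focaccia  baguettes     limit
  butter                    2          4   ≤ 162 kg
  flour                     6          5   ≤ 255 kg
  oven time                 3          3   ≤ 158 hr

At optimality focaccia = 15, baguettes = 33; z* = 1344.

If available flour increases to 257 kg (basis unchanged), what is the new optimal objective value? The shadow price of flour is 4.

Δb = 2, so new z* = 1344 + (4)·(2) = 1344 + 8 = 1352.

1352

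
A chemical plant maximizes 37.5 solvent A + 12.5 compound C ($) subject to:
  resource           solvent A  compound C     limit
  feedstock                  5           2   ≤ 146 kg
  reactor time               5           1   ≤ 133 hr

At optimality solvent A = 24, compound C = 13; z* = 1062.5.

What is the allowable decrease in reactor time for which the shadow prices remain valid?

Binding constraints: feedstock, reactor time. The basis is B = [[5,2],[5,1]] with det -5.
Per unit decrease in reactor time, x* moves by d = (-0.4, 1).
The basis stays optimal until solvent A reaches 0; allowable decrease = 60 hr.

60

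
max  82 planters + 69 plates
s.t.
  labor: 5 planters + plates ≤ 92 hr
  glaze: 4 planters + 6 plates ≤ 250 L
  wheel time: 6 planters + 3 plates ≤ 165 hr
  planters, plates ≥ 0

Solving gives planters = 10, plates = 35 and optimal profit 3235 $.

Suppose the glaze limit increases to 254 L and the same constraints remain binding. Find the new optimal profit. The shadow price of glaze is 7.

3263

Δb = 4, so new z* = 3235 + (7)·(4) = 3235 + 28 = 3263.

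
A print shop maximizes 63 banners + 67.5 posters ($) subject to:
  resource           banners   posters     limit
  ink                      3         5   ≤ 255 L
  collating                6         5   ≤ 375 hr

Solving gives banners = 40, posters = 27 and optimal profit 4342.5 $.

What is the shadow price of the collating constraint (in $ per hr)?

7.5

Both ink and collating are binding at x*.
From A_Bᵀ y = c: 3·y_ink + 6·y_collating = 63; 5·y_ink + 5·y_collating = 67.5.
Solving: y_ink = 6, y_collating = 7.5.
Shadow price of collating = 7.5.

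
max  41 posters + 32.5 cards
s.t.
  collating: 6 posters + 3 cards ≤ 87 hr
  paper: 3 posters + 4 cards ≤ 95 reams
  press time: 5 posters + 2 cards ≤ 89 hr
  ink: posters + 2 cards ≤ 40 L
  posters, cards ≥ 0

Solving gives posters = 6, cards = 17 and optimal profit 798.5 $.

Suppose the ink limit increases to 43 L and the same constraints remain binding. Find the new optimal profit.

822.5

Check each constraint at x*: collating 87/87 (tight); paper 86/95 (slack 9); press time 64/89 (slack 25); ink 40/40 (tight).
By complementary slackness, y = 0 for the non-binding constraints.
The binding rows give the dual system: 6·y_collating + 1·y_ink = 41 and 3·y_collating + 2·y_ink = 32.5.
Solving: y_collating = 5.5, y_ink = 8.
Δz = y_ink·Δb = 8 × (3) = 24, so new z* = 798.5 + 24 = 822.5.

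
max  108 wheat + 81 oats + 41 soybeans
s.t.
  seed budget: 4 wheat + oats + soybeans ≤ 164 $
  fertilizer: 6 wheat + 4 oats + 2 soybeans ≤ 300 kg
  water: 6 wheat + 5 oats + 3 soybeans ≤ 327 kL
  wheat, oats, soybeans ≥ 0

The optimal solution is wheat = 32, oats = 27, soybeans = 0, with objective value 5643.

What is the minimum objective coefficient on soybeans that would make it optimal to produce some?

45

Binding: fertilizer and water. Non-binding: seed budget (9 unused).
Since seed budget is not tight, its dual is 0.
The binding rows give the dual system: 6·y_fertilizer + 6·y_water = 108 and 4·y_fertilizer + 5·y_water = 81.
This yields shadow prices y_fertilizer = 9, y_water = 9.
soybeans enters the basis when its profit ≥ yᵀa₃ = 9·2 + 9·3 = 45.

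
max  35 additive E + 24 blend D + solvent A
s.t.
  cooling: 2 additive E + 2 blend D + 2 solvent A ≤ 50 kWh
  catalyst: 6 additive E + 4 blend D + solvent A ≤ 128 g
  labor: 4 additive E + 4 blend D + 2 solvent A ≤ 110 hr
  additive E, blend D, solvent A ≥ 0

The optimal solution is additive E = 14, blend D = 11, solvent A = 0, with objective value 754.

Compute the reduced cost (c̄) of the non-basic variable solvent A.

-6.5

Check each constraint at x*: cooling 50/50 (tight); catalyst 128/128 (tight); labor 100/110 (slack 10).
Since labor is not tight, its dual is 0.
From A_Bᵀ y = c: 2·y_cooling + 6·y_catalyst = 35; 2·y_cooling + 4·y_catalyst = 24.
This yields shadow prices y_cooling = 1, y_catalyst = 5.5.
Reduced cost of solvent A: c₃ − yᵀa₃ = 1 − (1·2 + 5.5·1) = 1 − 7.5 = -6.5.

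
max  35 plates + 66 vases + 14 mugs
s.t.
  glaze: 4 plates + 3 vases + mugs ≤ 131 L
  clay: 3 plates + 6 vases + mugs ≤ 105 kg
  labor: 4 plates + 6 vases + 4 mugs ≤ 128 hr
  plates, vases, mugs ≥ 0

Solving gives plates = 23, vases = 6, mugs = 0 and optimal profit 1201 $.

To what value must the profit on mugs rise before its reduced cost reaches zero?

17

At the optimum: glaze uses 110 of 131 (slack = 21); clay uses 105 of 105 (binding); labor uses 128 of 128 (binding).
Slack constraints have shadow price 0 (complementary slackness).
From A_Bᵀ y = c: 3·y_clay + 4·y_labor = 35; 6·y_clay + 6·y_labor = 66.
This yields shadow prices y_clay = 9, y_labor = 2.
mugs enters the basis when its profit ≥ yᵀa₃ = 9·1 + 2·4 = 17.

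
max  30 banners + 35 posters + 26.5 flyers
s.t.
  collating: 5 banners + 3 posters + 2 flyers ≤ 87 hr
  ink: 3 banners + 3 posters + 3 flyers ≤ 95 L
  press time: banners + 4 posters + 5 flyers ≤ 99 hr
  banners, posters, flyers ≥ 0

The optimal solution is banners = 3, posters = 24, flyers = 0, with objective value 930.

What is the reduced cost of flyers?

Binding: collating and press time. Non-binding: ink (14 unused).
Slack constraints have shadow price 0 (complementary slackness).
Dual feasibility on the basic columns requires 5·y_collating + 1·y_press time = 30, 3·y_collating + 4·y_press time = 35.
This yields shadow prices y_collating = 5, y_press time = 5.
Reduced cost of flyers: c₃ − yᵀa₃ = 26.5 − (5·2 + 5·5) = 26.5 − 35 = -8.5.

-8.5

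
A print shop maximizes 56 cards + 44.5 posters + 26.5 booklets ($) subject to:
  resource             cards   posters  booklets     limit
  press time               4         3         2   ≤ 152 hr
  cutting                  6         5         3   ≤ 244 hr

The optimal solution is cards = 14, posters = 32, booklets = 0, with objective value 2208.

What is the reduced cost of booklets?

Both press time and cutting are binding at x*.
Dual feasibility on the basic columns requires 4·y_press time + 6·y_cutting = 56, 3·y_press time + 5·y_cutting = 44.5.
→ y_press time = 6.5 and y_cutting = 5.
Reduced cost of booklets: c₃ − yᵀa₃ = 26.5 − (6.5·2 + 5·3) = 26.5 − 28 = -1.5.

-1.5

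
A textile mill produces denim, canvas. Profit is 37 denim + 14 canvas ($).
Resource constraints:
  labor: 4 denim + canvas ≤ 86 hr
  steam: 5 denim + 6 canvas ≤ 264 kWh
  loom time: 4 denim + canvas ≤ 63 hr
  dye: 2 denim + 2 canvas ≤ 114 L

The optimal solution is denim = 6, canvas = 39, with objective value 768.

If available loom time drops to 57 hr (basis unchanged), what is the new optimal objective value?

720

At the optimum: labor uses 63 of 86 (slack = 23); steam uses 264 of 264 (binding); loom time uses 63 of 63 (binding); dye uses 90 of 114 (slack = 24).
Slack constraints have shadow price 0 (complementary slackness).
From A_Bᵀ y = c: 5·y_steam + 4·y_loom time = 37; 6·y_steam + 1·y_loom time = 14.
This yields shadow prices y_steam = 1, y_loom time = 8.
Δz = y_loom time·Δb = 8 × (-6) = -48, so new z* = 768 − 48 = 720.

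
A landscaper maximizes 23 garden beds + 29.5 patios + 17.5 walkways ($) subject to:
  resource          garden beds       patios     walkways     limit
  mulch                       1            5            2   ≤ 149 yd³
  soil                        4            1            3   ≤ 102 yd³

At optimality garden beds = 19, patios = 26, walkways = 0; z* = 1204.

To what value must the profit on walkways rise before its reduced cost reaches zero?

At the optimum: mulch uses 149 of 149 (binding); soil uses 102 of 102 (binding).
From A_Bᵀ y = c: 1·y_mulch + 4·y_soil = 23; 5·y_mulch + 1·y_soil = 29.5.
→ y_mulch = 5 and y_soil = 4.5.
walkways enters the basis when its profit ≥ yᵀa₃ = 5·2 + 4.5·3 = 23.5.

23.5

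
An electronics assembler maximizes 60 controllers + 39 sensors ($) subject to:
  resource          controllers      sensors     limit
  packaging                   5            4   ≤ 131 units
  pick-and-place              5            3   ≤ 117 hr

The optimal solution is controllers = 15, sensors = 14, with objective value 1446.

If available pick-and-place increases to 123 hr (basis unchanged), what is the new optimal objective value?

1500

Check each constraint at x*: packaging 131/131 (tight); pick-and-place 117/117 (tight).
From A_Bᵀ y = c: 5·y_packaging + 5·y_pick-and-place = 60; 4·y_packaging + 3·y_pick-and-place = 39.
Solving: y_packaging = 3, y_pick-and-place = 9.
Δz = y_pick-and-place·Δb = 9 × (6) = 54, so new z* = 1446 + 54 = 1500.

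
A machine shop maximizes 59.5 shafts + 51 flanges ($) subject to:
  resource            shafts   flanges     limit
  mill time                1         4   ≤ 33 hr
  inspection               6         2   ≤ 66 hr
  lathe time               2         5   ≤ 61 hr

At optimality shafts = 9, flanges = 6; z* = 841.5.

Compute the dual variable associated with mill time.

Check each constraint at x*: mill time 33/33 (tight); inspection 66/66 (tight); lathe time 48/61 (slack 13).
By complementary slackness, y = 0 for the non-binding constraint.
Dual feasibility on the basic columns requires 1·y_mill time + 6·y_inspection = 59.5, 4·y_mill time + 2·y_inspection = 51.
Solving: y_mill time = 8.5, y_inspection = 8.5.
Shadow price of mill time = 8.5.

8.5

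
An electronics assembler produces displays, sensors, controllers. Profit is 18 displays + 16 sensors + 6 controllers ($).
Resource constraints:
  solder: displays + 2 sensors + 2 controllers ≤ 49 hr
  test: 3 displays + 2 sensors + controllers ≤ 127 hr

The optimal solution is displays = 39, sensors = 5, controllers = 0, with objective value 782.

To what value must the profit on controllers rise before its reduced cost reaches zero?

Check each constraint at x*: solder 49/49 (tight); test 127/127 (tight).
From A_Bᵀ y = c: 1·y_solder + 3·y_test = 18; 2·y_solder + 2·y_test = 16.
Solving: y_solder = 3, y_test = 5.
controllers enters the basis when its profit ≥ yᵀa₃ = 3·2 + 5·1 = 11.

11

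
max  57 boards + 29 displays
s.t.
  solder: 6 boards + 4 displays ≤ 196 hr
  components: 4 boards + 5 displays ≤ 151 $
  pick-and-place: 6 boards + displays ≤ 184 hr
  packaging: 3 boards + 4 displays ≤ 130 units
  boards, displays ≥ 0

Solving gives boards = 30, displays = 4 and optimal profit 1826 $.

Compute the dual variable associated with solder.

6.5

Binding: solder and pick-and-place. Non-binding: components (11 unused), packaging (24 unused).
Slack constraints have shadow price 0 (complementary slackness).
The binding rows give the dual system: 6·y_solder + 6·y_pick-and-place = 57 and 4·y_solder + 1·y_pick-and-place = 29.
→ y_solder = 6.5 and y_pick-and-place = 3.
Shadow price of solder = 6.5.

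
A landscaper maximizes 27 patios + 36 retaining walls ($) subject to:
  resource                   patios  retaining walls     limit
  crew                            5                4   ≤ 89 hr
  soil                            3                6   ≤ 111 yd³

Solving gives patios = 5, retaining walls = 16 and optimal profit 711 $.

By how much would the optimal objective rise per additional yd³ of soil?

4

Both crew and soil are binding at x*.
From A_Bᵀ y = c: 5·y_crew + 3·y_soil = 27; 4·y_crew + 6·y_soil = 36.
Solving: y_crew = 3, y_soil = 4.
Shadow price of soil = 4.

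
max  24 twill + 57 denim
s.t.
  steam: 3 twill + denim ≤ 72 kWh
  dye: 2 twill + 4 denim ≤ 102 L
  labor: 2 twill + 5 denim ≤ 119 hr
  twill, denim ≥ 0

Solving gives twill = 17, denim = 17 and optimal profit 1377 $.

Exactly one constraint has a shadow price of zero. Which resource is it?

steam

steam: 68/72 (slack 4)
dye: 102/102 (binding)
labor: 119/119 (binding)
By complementary slackness, a constraint with positive slack has shadow price 0 → steam.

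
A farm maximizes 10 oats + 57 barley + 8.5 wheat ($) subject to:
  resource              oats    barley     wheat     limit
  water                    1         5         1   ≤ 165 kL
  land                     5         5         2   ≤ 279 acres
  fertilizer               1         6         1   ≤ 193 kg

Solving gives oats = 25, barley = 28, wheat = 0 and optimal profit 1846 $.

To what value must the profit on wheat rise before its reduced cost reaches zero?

Check each constraint at x*: water 165/165 (tight); land 265/279 (slack 14); fertilizer 193/193 (tight).
Slack constraints have shadow price 0 (complementary slackness).
From A_Bᵀ y = c: 1·y_water + 1·y_fertilizer = 10; 5·y_water + 6·y_fertilizer = 57.
This yields shadow prices y_water = 3, y_fertilizer = 7.
wheat enters the basis when its profit ≥ yᵀa₃ = 3·1 + 7·1 = 10.

10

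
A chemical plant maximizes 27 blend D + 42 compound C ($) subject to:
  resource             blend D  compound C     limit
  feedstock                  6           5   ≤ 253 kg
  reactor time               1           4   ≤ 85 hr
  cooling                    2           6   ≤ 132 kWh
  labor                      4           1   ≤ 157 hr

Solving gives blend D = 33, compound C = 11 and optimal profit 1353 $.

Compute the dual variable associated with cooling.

4.5

Check each constraint at x*: feedstock 253/253 (tight); reactor time 77/85 (slack 8); cooling 132/132 (tight); labor 143/157 (slack 14).
By complementary slackness, y = 0 for the non-binding constraints.
The binding rows give the dual system: 6·y_feedstock + 2·y_cooling = 27 and 5·y_feedstock + 6·y_cooling = 42.
Solving: y_feedstock = 3, y_cooling = 4.5.
Shadow price of cooling = 4.5.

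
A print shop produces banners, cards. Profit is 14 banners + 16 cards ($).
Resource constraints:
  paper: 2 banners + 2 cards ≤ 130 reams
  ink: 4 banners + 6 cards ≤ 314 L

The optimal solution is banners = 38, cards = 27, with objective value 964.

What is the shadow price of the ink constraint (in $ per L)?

1

Check each constraint at x*: paper 130/130 (tight); ink 314/314 (tight).
Dual feasibility on the basic columns requires 2·y_paper + 4·y_ink = 14, 2·y_paper + 6·y_ink = 16.
Solving: y_paper = 5, y_ink = 1.
Shadow price of ink = 1.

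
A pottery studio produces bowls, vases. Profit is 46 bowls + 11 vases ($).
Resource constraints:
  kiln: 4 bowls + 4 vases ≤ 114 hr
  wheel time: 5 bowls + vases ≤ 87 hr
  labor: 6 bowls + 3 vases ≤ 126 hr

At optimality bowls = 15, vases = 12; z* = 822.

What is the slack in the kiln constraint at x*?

kiln used = 4·15 + 4·12 = 108; slack = 114 − 108 = 6.

6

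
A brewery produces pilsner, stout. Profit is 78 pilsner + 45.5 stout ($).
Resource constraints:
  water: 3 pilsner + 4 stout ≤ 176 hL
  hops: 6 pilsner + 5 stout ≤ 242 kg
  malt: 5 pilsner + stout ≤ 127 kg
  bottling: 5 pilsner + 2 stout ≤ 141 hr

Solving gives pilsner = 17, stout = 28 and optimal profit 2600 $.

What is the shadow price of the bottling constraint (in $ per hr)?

At the optimum: water uses 163 of 176 (slack = 13); hops uses 242 of 242 (binding); malt uses 113 of 127 (slack = 14); bottling uses 141 of 141 (binding).
Slack constraints have shadow price 0 (complementary slackness).
From A_Bᵀ y = c: 6·y_hops + 5·y_bottling = 78; 5·y_hops + 2·y_bottling = 45.5.
Solving: y_hops = 5.5, y_bottling = 9.
Shadow price of bottling = 9.

9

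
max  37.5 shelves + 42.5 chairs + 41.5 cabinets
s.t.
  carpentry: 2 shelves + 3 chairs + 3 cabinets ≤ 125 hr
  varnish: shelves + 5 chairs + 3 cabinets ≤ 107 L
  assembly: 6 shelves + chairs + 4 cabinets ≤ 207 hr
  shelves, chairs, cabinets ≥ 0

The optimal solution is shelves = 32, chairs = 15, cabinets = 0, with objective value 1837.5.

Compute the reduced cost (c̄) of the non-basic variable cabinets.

-1

Check each constraint at x*: carpentry 109/125 (slack 16); varnish 107/107 (tight); assembly 207/207 (tight).
Slack constraints have shadow price 0 (complementary slackness).
From A_Bᵀ y = c: 1·y_varnish + 6·y_assembly = 37.5; 5·y_varnish + 1·y_assembly = 42.5.
This yields shadow prices y_varnish = 7.5, y_assembly = 5.
Reduced cost of cabinets: c₃ − yᵀa₃ = 41.5 − (7.5·3 + 5·4) = 41.5 − 42.5 = -1.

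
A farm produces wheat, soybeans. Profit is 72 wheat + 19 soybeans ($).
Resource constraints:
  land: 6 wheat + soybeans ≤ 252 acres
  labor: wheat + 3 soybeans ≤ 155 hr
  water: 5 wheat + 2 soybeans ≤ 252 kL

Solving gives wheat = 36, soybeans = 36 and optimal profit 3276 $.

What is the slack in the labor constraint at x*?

11

labor used = 1·36 + 3·36 = 144; slack = 155 − 144 = 11.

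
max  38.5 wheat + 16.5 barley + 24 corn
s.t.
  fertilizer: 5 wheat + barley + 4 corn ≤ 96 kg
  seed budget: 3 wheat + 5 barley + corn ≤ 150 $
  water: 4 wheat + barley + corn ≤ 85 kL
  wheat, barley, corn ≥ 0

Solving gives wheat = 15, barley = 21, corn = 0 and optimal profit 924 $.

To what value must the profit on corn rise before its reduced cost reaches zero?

28

Check each constraint at x*: fertilizer 96/96 (tight); seed budget 150/150 (tight); water 81/85 (slack 4).
Slack constraints have shadow price 0 (complementary slackness).
Dual feasibility on the basic columns requires 5·y_fertilizer + 3·y_seed budget = 38.5, 1·y_fertilizer + 5·y_seed budget = 16.5.
Solving: y_fertilizer = 6.5, y_seed budget = 2.
corn enters the basis when its profit ≥ yᵀa₃ = 6.5·4 + 2·1 = 28.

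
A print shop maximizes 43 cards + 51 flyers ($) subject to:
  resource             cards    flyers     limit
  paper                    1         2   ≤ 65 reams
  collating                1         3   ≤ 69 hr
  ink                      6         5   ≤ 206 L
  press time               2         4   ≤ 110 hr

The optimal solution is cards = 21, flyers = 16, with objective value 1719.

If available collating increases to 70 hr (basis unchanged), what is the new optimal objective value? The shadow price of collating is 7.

Δb = 1, so new z* = 1719 + (7)·(1) = 1719 + 7 = 1726.

1726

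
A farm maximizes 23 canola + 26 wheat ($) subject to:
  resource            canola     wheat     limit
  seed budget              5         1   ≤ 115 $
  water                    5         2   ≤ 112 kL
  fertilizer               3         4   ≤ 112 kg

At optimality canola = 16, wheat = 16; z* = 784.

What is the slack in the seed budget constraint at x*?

seed budget used = 5·16 + 1·16 = 96; slack = 115 − 96 = 19.

19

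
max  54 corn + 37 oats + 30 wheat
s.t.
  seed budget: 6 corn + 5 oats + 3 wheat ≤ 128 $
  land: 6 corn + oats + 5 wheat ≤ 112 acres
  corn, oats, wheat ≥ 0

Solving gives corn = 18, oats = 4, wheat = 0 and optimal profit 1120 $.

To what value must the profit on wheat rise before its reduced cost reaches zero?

31

Check each constraint at x*: seed budget 128/128 (tight); land 112/112 (tight).
From A_Bᵀ y = c: 6·y_seed budget + 6·y_land = 54; 5·y_seed budget + 1·y_land = 37.
Solving: y_seed budget = 7, y_land = 2.
wheat enters the basis when its profit ≥ yᵀa₃ = 7·3 + 2·5 = 31.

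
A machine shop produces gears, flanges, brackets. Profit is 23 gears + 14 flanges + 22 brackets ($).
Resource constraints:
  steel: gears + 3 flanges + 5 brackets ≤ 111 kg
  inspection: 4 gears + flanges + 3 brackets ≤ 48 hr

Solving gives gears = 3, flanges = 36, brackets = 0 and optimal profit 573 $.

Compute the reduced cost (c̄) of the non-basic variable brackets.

Both steel and inspection are binding at x*.
The binding rows give the dual system: 1·y_steel + 4·y_inspection = 23 and 3·y_steel + 1·y_inspection = 14.
→ y_steel = 3 and y_inspection = 5.
Reduced cost of brackets: c₃ − yᵀa₃ = 22 − (3·5 + 5·3) = 22 − 30 = -8.

-8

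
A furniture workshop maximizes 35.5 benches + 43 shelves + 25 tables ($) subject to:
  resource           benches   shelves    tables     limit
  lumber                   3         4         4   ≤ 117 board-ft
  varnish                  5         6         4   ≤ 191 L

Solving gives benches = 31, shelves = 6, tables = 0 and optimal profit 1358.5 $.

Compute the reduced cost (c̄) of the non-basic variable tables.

-5

Check each constraint at x*: lumber 117/117 (tight); varnish 191/191 (tight).
Dual feasibility on the basic columns requires 3·y_lumber + 5·y_varnish = 35.5, 4·y_lumber + 6·y_varnish = 43.
This yields shadow prices y_lumber = 1, y_varnish = 6.5.
Reduced cost of tables: c₃ − yᵀa₃ = 25 − (1·4 + 6.5·4) = 25 − 30 = -5.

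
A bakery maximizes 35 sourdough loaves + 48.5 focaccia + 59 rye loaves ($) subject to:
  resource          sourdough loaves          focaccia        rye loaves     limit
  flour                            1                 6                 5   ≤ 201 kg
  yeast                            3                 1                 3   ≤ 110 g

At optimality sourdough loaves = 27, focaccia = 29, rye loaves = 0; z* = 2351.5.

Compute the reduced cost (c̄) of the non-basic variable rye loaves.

-2

Check each constraint at x*: flour 201/201 (tight); yeast 110/110 (tight).
Dual feasibility on the basic columns requires 1·y_flour + 3·y_yeast = 35, 6·y_flour + 1·y_yeast = 48.5.
Solving: y_flour = 6.5, y_yeast = 9.5.
Reduced cost of rye loaves: c₃ − yᵀa₃ = 59 − (6.5·5 + 9.5·3) = 59 − 61 = -2.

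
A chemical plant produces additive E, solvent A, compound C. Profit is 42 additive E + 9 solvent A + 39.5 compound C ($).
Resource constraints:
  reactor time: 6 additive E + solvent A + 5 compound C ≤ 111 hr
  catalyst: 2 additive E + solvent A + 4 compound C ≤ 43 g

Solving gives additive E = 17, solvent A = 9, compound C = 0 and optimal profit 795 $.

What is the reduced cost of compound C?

Both reactor time and catalyst are binding at x*.
Dual feasibility on the basic columns requires 6·y_reactor time + 2·y_catalyst = 42, 1·y_reactor time + 1·y_catalyst = 9.
→ y_reactor time = 6 and y_catalyst = 3.
Reduced cost of compound C: c₃ − yᵀa₃ = 39.5 − (6·5 + 3·4) = 39.5 − 42 = -2.5.

-2.5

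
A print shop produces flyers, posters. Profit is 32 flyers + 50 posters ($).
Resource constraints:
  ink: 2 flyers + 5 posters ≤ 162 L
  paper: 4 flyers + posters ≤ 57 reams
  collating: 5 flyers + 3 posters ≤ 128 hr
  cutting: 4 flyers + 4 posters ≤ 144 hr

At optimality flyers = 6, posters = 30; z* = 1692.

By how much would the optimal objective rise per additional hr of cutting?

5

Check each constraint at x*: ink 162/162 (tight); paper 54/57 (slack 3); collating 120/128 (slack 8); cutting 144/144 (tight).
By complementary slackness, y = 0 for the non-binding constraints.
The binding rows give the dual system: 2·y_ink + 4·y_cutting = 32 and 5·y_ink + 4·y_cutting = 50.
Solving: y_ink = 6, y_cutting = 5.
Shadow price of cutting = 5.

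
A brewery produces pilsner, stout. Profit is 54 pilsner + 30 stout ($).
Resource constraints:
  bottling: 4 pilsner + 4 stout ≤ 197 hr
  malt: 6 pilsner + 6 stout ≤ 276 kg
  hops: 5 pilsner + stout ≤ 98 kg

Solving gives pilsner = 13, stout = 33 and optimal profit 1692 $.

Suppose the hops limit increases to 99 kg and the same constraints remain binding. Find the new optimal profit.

1698

Check each constraint at x*: bottling 184/197 (slack 13); malt 276/276 (tight); hops 98/98 (tight).
By complementary slackness, y = 0 for the non-binding constraint.
Dual feasibility on the basic columns requires 6·y_malt + 5·y_hops = 54, 6·y_malt + 1·y_hops = 30.
This yields shadow prices y_malt = 4, y_hops = 6.
Δz = y_hops·Δb = 6 × (1) = 6, so new z* = 1692 + 6 = 1698.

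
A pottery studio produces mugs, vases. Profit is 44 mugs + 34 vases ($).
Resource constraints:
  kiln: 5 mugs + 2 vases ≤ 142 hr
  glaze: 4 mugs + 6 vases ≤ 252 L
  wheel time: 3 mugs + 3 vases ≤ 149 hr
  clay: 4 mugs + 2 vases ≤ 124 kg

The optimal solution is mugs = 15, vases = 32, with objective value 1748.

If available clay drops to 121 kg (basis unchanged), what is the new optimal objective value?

1724

Check each constraint at x*: kiln 139/142 (slack 3); glaze 252/252 (tight); wheel time 141/149 (slack 8); clay 124/124 (tight).
Slack constraints have shadow price 0 (complementary slackness).
Dual feasibility on the basic columns requires 4·y_glaze + 4·y_clay = 44, 6·y_glaze + 2·y_clay = 34.
→ y_glaze = 3 and y_clay = 8.
Δz = y_clay·Δb = 8 × (-3) = -24, so new z* = 1748 − 24 = 1724.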